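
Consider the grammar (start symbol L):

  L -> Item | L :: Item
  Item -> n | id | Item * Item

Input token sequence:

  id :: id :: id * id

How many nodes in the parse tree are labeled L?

3

[L [L [L [Item id]] :: [Item id]] :: [Item [Item id] * [Item id]]]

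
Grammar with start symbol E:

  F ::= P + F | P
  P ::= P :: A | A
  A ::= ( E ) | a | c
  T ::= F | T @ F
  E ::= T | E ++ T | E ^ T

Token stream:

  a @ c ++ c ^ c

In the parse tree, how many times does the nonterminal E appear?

3

[E [E [E [T [T [F [P [A a]]]] @ [F [P [A c]]]]] ++ [T [F [P [A c]]]]] ^ [T [F [P [A c]]]]]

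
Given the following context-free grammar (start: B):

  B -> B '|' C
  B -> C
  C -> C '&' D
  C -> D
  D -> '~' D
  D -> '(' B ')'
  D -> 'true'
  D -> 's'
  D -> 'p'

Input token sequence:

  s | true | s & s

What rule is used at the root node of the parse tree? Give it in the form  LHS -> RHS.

[B [B [B [C [D s]]] | [C [D true]]] | [C [C [D s]] & [D s]]]

B -> B '|' C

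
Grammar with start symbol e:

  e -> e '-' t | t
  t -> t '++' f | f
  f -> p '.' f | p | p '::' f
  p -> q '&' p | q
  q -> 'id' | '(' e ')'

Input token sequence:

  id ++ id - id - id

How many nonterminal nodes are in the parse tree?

19

[e [e [e [t [t [f [p [q id]]]] ++ [f [p [q id]]]]] - [t [f [p [q id]]]]] - [t [f [p [q id]]]]]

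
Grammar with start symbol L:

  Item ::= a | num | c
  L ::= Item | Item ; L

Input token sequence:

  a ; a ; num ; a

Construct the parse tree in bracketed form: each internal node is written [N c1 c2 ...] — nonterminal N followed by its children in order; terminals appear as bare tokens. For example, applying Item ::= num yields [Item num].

[L [Item a] ; [L [Item a] ; [L [Item num] ; [L [Item a]]]]]

L
Item ; L
a ; L
a ; Item ; L
a ; a ; L
a ; a ; Item ; L
a ; a ; num ; L
a ; a ; num ; Item
a ; a ; num ; a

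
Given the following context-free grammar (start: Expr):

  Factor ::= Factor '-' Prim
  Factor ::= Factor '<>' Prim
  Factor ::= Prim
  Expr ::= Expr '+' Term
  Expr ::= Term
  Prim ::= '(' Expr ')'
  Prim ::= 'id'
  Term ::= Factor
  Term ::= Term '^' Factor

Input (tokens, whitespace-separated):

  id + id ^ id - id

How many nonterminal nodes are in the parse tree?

[Expr [Expr [Term [Factor [Prim id]]]] + [Term [Term [Factor [Prim id]]] ^ [Factor [Factor [Prim id]] - [Prim id]]]]

13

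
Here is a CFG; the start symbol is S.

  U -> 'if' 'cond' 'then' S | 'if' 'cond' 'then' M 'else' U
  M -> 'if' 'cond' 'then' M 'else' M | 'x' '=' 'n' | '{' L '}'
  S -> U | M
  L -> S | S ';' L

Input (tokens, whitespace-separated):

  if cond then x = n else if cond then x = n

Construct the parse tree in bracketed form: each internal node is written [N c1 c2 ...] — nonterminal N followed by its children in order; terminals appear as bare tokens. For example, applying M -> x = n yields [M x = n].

[S [U if cond then [M x = n] else [U if cond then [S [M x = n]]]]]

S
U
if cond then M else U
if cond then x = n else U
if cond then x = n else if cond then S
if cond then x = n else if cond then M
if cond then x = n else if cond then x = n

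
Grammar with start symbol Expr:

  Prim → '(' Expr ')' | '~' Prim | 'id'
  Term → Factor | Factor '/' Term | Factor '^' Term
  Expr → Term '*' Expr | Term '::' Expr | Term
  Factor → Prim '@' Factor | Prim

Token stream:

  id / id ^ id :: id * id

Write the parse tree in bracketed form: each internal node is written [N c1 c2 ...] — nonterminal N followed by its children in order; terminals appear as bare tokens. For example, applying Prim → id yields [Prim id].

Expr
Term :: Expr
Factor / Term :: Expr
Prim / Term :: Expr
id / Term :: Expr
id / Factor ^ Term :: Expr
id / Prim ^ Term :: Expr
id / id ^ Term :: Expr
id / id ^ Factor :: Expr
id / id ^ Prim :: Expr
id / id ^ id :: Expr
id / id ^ id :: Term * Expr
id / id ^ id :: Factor * Expr
id / id ^ id :: Prim * Expr
id / id ^ id :: id * Expr
id / id ^ id :: id * Term
id / id ^ id :: id * Factor
id / id ^ id :: id * Prim
id / id ^ id :: id * id

[Expr [Term [Factor [Prim id]] / [Term [Factor [Prim id]] ^ [Term [Factor [Prim id]]]]] :: [Expr [Term [Factor [Prim id]]] * [Expr [Term [Factor [Prim id]]]]]]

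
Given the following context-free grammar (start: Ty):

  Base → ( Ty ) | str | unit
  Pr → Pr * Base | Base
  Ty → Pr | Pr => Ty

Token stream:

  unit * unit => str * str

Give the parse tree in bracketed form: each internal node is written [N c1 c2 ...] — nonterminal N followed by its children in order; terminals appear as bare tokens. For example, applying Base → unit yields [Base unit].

Ty
Pr => Ty
Pr * Base => Ty
Base * Base => Ty
unit * Base => Ty
unit * unit => Ty
unit * unit => Pr
unit * unit => Pr * Base
unit * unit => Base * Base
unit * unit => str * Base
unit * unit => str * str

[Ty [Pr [Pr [Base unit]] * [Base unit]] => [Ty [Pr [Pr [Base str]] * [Base str]]]]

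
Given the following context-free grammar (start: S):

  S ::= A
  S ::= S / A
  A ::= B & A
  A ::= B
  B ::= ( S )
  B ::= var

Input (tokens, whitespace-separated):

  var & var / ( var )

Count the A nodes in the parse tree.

4

[S [S [A [B var] & [A [B var]]]] / [A [B ( [S [A [B var]]] )]]]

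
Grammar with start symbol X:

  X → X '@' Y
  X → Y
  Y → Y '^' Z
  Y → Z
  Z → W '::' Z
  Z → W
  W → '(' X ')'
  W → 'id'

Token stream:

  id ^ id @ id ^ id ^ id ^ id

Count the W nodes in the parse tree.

6

[X [X [Y [Y [Z [W id]]] ^ [Z [W id]]]] @ [Y [Y [Y [Y [Z [W id]]] ^ [Z [W id]]] ^ [Z [W id]]] ^ [Z [W id]]]]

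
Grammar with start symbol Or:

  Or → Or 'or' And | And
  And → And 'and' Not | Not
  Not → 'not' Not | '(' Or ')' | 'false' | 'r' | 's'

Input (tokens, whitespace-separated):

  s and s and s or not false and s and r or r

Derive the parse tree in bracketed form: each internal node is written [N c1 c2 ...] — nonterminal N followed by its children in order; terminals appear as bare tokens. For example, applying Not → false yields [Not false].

[Or [Or [Or [And [And [And [Not s]] and [Not s]] and [Not s]]] or [And [And [And [Not not [Not false]]] and [Not s]] and [Not r]]] or [And [Not r]]]

Or
Or or And
Or or And or And
And or And or And
And and Not or And or And
And and Not and Not or And or And
Not and Not and Not or And or And
s and Not and Not or And or And
s and s and Not or And or And
s and s and s or And or And
s and s and s or And and Not or And
s and s and s or And and Not and Not or And
s and s and s or Not and Not and Not or And
s and s and s or not Not and Not and Not or And
s and s and s or not false and Not and Not or And
s and s and s or not false and s and Not or And
s and s and s or not false and s and r or And
s and s and s or not false and s and r or Not
s and s and s or not false and s and r or r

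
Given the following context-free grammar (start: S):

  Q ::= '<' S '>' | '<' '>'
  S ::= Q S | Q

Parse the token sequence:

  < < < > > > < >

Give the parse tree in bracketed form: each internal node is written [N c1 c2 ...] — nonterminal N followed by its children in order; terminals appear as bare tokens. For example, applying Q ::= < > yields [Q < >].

[S [Q < [S [Q < [S [Q < >]] >]] >] [S [Q < >]]]

S
Q S
< S > S
< Q > S
< < S > > S
< < Q > > S
< < < > > > S
< < < > > > Q
< < < > > > < >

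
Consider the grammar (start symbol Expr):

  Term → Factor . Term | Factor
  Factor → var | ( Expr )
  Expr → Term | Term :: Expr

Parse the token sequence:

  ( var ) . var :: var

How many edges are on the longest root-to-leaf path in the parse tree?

6

[Expr [Term [Factor ( [Expr [Term [Factor var]]] )] . [Term [Factor var]]] :: [Expr [Term [Factor var]]]]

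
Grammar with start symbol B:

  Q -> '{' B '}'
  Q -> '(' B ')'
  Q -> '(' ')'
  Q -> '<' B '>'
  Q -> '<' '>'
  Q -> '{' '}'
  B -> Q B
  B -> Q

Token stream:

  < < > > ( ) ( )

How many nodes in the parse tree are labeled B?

[B [Q < [B [Q < >]] >] [B [Q ( )] [B [Q ( )]]]]

4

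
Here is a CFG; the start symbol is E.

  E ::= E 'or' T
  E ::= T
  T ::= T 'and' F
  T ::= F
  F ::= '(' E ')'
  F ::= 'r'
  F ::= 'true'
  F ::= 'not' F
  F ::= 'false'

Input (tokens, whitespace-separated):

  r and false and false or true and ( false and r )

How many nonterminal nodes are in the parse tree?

17

[E [E [T [T [T [F r]] and [F false]] and [F false]]] or [T [T [F true]] and [F ( [E [T [T [F false]] and [F r]]] )]]]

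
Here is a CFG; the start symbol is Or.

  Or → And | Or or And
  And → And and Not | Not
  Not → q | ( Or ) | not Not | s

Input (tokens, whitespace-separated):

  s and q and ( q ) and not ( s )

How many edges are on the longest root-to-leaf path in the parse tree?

7

[Or [And [And [And [And [Not s]] and [Not q]] and [Not ( [Or [And [Not q]]] )]] and [Not not [Not ( [Or [And [Not s]]] )]]]]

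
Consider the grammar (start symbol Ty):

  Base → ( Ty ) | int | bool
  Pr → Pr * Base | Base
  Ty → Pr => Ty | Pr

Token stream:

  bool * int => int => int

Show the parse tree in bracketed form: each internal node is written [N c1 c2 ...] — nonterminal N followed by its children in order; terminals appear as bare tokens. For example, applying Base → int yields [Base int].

Ty
Pr => Ty
Pr * Base => Ty
Base * Base => Ty
bool * Base => Ty
bool * int => Ty
bool * int => Pr => Ty
bool * int => Base => Ty
bool * int => int => Ty
bool * int => int => Pr
bool * int => int => Base
bool * int => int => int

[Ty [Pr [Pr [Base bool]] * [Base int]] => [Ty [Pr [Base int]] => [Ty [Pr [Base int]]]]]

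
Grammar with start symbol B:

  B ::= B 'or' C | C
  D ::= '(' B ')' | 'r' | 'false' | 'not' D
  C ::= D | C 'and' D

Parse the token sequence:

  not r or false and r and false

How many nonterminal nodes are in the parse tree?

[B [B [C [D not [D r]]]] or [C [C [C [D false]] and [D r]] and [D false]]]

11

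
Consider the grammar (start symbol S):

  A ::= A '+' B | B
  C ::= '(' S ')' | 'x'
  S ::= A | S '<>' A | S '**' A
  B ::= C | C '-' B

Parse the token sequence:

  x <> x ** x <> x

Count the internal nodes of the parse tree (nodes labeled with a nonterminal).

[S [S [S [S [A [B [C x]]]] <> [A [B [C x]]]] ** [A [B [C x]]]] <> [A [B [C x]]]]

16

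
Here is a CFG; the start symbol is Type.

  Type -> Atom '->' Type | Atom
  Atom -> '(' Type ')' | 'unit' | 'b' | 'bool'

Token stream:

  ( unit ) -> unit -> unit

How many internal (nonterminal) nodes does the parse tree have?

[Type [Atom ( [Type [Atom unit]] )] -> [Type [Atom unit] -> [Type [Atom unit]]]]

8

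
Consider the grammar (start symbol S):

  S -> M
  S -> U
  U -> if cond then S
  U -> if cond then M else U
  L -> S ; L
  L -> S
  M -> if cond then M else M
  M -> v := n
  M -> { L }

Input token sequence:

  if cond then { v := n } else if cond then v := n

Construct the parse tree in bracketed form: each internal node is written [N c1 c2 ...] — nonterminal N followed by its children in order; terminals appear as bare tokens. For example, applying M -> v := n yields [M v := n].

[S [U if cond then [M { [L [S [M v := n]]] }] else [U if cond then [S [M v := n]]]]]

S
U
if cond then M else U
if cond then { L } else U
if cond then { S } else U
if cond then { M } else U
if cond then { v := n } else U
if cond then { v := n } else if cond then S
if cond then { v := n } else if cond then M
if cond then { v := n } else if cond then v := n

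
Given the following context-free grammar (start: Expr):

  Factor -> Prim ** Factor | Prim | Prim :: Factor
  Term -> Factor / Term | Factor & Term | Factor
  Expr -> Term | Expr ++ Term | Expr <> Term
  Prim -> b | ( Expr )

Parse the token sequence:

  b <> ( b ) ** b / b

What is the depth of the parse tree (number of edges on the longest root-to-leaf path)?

8

[Expr [Expr [Term [Factor [Prim b]]]] <> [Term [Factor [Prim ( [Expr [Term [Factor [Prim b]]]] )] ** [Factor [Prim b]]] / [Term [Factor [Prim b]]]]]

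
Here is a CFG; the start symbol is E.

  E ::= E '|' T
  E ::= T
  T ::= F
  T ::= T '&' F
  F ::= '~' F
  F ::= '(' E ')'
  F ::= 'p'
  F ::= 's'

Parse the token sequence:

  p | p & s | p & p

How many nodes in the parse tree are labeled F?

[E [E [E [T [F p]]] | [T [T [F p]] & [F s]]] | [T [T [F p]] & [F p]]]

5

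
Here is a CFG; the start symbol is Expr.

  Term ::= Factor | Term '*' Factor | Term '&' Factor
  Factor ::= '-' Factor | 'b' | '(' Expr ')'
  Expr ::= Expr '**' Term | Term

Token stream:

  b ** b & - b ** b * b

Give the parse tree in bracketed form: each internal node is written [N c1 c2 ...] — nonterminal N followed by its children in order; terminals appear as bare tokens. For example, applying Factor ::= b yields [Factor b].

[Expr [Expr [Expr [Term [Factor b]]] ** [Term [Term [Factor b]] & [Factor - [Factor b]]]] ** [Term [Term [Factor b]] * [Factor b]]]

Expr
Expr ** Term
Expr ** Term ** Term
Term ** Term ** Term
Factor ** Term ** Term
b ** Term ** Term
b ** Term & Factor ** Term
b ** Factor & Factor ** Term
b ** b & Factor ** Term
b ** b & - Factor ** Term
b ** b & - b ** Term
b ** b & - b ** Term * Factor
b ** b & - b ** Factor * Factor
b ** b & - b ** b * Factor
b ** b & - b ** b * b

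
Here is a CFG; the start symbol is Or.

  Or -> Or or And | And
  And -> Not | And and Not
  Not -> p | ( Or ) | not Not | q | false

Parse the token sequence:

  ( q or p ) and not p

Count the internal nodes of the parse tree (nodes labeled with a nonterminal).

12

[Or [And [And [Not ( [Or [Or [And [Not q]]] or [And [Not p]]] )]] and [Not not [Not p]]]]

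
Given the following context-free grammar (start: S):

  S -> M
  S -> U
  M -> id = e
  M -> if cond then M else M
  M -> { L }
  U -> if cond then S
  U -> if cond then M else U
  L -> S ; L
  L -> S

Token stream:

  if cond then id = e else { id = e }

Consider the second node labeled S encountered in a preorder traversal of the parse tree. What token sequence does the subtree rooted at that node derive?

id = e

[S [M if cond then [M id = e] else [M { [L [S [M id = e]]] }]]]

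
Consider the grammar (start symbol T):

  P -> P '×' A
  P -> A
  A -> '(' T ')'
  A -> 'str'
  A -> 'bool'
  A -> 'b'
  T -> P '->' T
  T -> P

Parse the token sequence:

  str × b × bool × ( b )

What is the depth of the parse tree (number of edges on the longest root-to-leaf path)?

[T [P [P [P [P [A str]] × [A b]] × [A bool]] × [A ( [T [P [A b]]] )]]]

6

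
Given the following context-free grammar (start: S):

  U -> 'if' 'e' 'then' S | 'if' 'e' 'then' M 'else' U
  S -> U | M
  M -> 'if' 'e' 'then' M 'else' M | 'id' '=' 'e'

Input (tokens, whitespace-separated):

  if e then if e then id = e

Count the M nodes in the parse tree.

1

[S [U if e then [S [U if e then [S [M id = e]]]]]]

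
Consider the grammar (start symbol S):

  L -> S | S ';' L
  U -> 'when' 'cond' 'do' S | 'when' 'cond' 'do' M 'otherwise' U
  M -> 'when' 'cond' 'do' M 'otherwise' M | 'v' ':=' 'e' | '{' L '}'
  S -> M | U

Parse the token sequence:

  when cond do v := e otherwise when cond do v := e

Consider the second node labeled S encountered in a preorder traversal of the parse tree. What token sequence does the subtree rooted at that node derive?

[S [U when cond do [M v := e] otherwise [U when cond do [S [M v := e]]]]]

v := e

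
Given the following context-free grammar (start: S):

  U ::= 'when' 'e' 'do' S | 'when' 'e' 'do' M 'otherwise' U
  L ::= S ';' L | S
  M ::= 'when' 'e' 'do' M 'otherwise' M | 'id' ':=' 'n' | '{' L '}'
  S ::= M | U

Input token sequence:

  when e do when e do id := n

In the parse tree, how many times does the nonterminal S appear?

[S [U when e do [S [U when e do [S [M id := n]]]]]]

3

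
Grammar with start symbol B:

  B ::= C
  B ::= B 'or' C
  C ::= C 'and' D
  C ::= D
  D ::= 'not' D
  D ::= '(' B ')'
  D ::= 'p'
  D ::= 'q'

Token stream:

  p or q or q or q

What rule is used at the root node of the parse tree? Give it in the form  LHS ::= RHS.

[B [B [B [B [C [D p]]] or [C [D q]]] or [C [D q]]] or [C [D q]]]

B ::= B 'or' C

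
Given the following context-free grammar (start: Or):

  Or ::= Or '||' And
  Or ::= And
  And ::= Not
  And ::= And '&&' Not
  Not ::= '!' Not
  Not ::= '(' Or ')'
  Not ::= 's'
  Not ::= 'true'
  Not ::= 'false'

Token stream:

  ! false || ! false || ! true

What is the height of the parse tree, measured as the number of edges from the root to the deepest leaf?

6

[Or [Or [Or [And [Not ! [Not false]]]] || [And [Not ! [Not false]]]] || [And [Not ! [Not true]]]]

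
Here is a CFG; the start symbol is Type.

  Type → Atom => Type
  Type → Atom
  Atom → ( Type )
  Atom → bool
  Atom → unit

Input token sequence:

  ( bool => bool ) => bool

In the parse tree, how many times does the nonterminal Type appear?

[Type [Atom ( [Type [Atom bool] => [Type [Atom bool]]] )] => [Type [Atom bool]]]

4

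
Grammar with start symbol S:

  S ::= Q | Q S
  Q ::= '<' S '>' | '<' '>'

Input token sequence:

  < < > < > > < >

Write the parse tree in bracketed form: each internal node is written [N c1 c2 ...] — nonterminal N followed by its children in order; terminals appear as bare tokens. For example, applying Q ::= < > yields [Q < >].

S
Q S
< S > S
< Q S > S
< < > S > S
< < > Q > S
< < > < > > S
< < > < > > Q
< < > < > > < >

[S [Q < [S [Q < >] [S [Q < >]]] >] [S [Q < >]]]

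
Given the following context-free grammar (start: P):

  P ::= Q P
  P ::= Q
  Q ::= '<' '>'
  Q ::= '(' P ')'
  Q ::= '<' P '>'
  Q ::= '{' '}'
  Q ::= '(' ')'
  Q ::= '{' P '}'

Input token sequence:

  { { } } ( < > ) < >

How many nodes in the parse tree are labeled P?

5

[P [Q { [P [Q { }]] }] [P [Q ( [P [Q < >]] )] [P [Q < >]]]]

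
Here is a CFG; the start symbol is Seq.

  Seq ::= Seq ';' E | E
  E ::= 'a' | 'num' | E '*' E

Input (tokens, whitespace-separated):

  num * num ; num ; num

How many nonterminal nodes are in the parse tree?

[Seq [Seq [Seq [E [E num] * [E num]]] ; [E num]] ; [E num]]

8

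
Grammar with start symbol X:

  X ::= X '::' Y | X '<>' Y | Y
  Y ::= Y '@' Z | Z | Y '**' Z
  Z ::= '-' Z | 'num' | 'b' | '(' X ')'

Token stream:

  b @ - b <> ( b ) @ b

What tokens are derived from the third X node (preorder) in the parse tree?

b

[X [X [Y [Y [Z b]] @ [Z - [Z b]]]] <> [Y [Y [Z ( [X [Y [Z b]]] )]] @ [Z b]]]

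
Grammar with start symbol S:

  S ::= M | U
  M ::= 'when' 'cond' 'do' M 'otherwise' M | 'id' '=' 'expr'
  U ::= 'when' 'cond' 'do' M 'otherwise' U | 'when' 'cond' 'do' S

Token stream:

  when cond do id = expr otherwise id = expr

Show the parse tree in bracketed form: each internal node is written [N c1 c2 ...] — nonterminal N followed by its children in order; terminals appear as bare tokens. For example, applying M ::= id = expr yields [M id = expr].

[S [M when cond do [M id = expr] otherwise [M id = expr]]]

S
M
when cond do M otherwise M
when cond do id = expr otherwise M
when cond do id = expr otherwise id = expr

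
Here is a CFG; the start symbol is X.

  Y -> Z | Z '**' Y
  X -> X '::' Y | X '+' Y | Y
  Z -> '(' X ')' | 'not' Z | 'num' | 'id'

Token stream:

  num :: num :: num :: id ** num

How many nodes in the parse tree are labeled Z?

[X [X [X [X [Y [Z num]]] :: [Y [Z num]]] :: [Y [Z num]]] :: [Y [Z id] ** [Y [Z num]]]]

5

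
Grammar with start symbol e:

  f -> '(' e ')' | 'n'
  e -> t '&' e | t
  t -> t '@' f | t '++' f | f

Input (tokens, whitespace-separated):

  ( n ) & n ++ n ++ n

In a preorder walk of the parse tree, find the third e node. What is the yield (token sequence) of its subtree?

n ++ n ++ n

[e [t [f ( [e [t [f n]]] )]] & [e [t [t [t [f n]] ++ [f n]] ++ [f n]]]]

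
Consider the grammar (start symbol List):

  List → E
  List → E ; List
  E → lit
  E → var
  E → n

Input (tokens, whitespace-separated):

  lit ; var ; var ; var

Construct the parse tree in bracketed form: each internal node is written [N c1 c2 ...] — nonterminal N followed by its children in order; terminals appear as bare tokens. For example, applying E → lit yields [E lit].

[List [E lit] ; [List [E var] ; [List [E var] ; [List [E var]]]]]

List
E ; List
lit ; List
lit ; E ; List
lit ; var ; List
lit ; var ; E ; List
lit ; var ; var ; List
lit ; var ; var ; E
lit ; var ; var ; var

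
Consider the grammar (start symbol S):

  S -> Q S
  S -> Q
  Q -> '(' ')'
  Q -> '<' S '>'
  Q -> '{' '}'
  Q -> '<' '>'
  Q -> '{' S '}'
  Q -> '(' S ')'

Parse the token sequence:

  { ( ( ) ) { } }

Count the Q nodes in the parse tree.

[S [Q { [S [Q ( [S [Q ( )]] )] [S [Q { }]]] }]]

4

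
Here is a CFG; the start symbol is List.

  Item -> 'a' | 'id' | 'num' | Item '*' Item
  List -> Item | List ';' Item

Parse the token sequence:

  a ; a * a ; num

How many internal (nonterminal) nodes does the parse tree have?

8

[List [List [List [Item a]] ; [Item [Item a] * [Item a]]] ; [Item num]]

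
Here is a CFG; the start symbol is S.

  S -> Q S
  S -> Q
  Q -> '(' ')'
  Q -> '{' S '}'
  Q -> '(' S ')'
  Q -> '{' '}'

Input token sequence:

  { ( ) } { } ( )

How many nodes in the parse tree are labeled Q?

[S [Q { [S [Q ( )]] }] [S [Q { }] [S [Q ( )]]]]

4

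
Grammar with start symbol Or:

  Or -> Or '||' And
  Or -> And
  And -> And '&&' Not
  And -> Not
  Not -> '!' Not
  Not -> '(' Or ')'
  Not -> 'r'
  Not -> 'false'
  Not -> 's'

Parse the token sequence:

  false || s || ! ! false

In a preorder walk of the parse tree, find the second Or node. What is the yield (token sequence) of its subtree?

[Or [Or [Or [And [Not false]]] || [And [Not s]]] || [And [Not ! [Not ! [Not false]]]]]

false || s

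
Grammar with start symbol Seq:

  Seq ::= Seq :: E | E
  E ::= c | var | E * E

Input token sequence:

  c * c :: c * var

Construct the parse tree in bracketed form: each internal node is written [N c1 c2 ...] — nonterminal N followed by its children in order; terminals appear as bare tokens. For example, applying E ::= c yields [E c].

[Seq [Seq [E [E c] * [E c]]] :: [E [E c] * [E var]]]

Seq
Seq :: E
E :: E
E * E :: E
c * E :: E
c * c :: E
c * c :: E * E
c * c :: c * E
c * c :: c * var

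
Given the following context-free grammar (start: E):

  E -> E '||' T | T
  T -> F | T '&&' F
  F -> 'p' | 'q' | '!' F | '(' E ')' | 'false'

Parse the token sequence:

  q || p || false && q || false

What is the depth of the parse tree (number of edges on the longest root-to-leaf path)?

6

[E [E [E [E [T [F q]]] || [T [F p]]] || [T [T [F false]] && [F q]]] || [T [F false]]]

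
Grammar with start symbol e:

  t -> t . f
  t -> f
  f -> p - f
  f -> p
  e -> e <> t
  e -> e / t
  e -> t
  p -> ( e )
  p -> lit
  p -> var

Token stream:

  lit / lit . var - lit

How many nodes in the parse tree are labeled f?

4

[e [e [t [f [p lit]]]] / [t [t [f [p lit]]] . [f [p var] - [f [p lit]]]]]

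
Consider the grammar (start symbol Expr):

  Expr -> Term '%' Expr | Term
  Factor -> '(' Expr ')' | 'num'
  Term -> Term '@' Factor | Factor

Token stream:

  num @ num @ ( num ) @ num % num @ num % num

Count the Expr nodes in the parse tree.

[Expr [Term [Term [Term [Term [Factor num]] @ [Factor num]] @ [Factor ( [Expr [Term [Factor num]]] )]] @ [Factor num]] % [Expr [Term [Term [Factor num]] @ [Factor num]] % [Expr [Term [Factor num]]]]]

4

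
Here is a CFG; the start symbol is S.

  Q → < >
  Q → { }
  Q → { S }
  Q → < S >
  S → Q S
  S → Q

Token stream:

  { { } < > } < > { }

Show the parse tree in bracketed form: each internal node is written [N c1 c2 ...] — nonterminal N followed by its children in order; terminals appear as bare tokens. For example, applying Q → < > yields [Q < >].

[S [Q { [S [Q { }] [S [Q < >]]] }] [S [Q < >] [S [Q { }]]]]

S
Q S
{ S } S
{ Q S } S
{ { } S } S
{ { } Q } S
{ { } < > } S
{ { } < > } Q S
{ { } < > } < > S
{ { } < > } < > Q
{ { } < > } < > { }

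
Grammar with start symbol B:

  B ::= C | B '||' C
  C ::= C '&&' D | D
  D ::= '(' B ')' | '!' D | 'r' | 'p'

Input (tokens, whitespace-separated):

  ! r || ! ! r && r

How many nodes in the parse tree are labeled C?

[B [B [C [D ! [D r]]]] || [C [C [D ! [D ! [D r]]]] && [D r]]]

3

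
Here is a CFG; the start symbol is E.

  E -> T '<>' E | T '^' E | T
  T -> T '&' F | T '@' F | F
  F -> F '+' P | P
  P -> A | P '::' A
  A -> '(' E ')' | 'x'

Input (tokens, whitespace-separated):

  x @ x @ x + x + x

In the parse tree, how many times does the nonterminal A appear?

5

[E [T [T [T [F [P [A x]]]] @ [F [P [A x]]]] @ [F [F [F [P [A x]]] + [P [A x]]] + [P [A x]]]]]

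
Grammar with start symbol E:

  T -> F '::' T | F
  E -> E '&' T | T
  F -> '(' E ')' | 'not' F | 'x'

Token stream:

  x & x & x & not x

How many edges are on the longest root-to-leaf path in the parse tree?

[E [E [E [E [T [F x]]] & [T [F x]]] & [T [F x]]] & [T [F not [F x]]]]

6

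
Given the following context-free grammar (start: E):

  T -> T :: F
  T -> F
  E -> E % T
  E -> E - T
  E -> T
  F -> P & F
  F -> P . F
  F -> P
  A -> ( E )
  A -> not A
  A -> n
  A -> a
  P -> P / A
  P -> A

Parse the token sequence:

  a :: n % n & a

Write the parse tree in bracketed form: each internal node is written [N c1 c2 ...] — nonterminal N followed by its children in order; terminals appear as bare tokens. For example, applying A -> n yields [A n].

[E [E [T [T [F [P [A a]]]] :: [F [P [A n]]]]] % [T [F [P [A n]] & [F [P [A a]]]]]]

E
E % T
T % T
T :: F % T
F :: F % T
P :: F % T
A :: F % T
a :: F % T
a :: P % T
a :: A % T
a :: n % T
a :: n % F
a :: n % P & F
a :: n % A & F
a :: n % n & F
a :: n % n & P
a :: n % n & A
a :: n % n & a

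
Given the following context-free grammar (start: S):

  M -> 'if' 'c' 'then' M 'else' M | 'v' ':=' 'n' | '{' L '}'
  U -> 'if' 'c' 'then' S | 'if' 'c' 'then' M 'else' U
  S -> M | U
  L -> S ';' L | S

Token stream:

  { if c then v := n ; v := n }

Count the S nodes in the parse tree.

4

[S [M { [L [S [U if c then [S [M v := n]]]] ; [L [S [M v := n]]]] }]]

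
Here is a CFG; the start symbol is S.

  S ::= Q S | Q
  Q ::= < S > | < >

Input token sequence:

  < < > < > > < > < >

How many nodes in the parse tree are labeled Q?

5

[S [Q < [S [Q < >] [S [Q < >]]] >] [S [Q < >] [S [Q < >]]]]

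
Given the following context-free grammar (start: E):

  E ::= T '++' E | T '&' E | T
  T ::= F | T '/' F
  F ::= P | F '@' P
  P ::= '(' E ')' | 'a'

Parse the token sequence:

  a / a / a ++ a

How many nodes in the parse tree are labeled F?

[E [T [T [T [F [P a]]] / [F [P a]]] / [F [P a]]] ++ [E [T [F [P a]]]]]

4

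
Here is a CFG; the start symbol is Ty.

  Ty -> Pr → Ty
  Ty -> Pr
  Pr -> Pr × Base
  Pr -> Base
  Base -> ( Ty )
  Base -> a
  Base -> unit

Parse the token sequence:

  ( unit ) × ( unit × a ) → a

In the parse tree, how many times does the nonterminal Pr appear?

6

[Ty [Pr [Pr [Base ( [Ty [Pr [Base unit]]] )]] × [Base ( [Ty [Pr [Pr [Base unit]] × [Base a]]] )]] → [Ty [Pr [Base a]]]]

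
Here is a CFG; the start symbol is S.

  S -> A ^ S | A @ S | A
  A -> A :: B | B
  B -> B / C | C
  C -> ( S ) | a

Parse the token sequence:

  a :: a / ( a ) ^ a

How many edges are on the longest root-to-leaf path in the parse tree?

[S [A [A [B [C a]]] :: [B [B [C a]] / [C ( [S [A [B [C a]]]] )]]] ^ [S [A [B [C a]]]]]

8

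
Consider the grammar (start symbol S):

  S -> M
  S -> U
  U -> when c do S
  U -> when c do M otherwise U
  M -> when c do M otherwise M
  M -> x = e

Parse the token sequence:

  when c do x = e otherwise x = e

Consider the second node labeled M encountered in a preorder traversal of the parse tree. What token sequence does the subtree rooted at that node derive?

x = e

[S [M when c do [M x = e] otherwise [M x = e]]]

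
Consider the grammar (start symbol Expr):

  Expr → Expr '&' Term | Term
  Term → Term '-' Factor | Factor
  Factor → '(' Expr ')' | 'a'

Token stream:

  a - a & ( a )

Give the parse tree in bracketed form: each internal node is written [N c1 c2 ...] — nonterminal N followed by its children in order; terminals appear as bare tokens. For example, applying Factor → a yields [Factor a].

Expr
Expr & Term
Term & Term
Term - Factor & Term
Factor - Factor & Term
a - Factor & Term
a - a & Term
a - a & Factor
a - a & ( Expr )
a - a & ( Term )
a - a & ( Factor )
a - a & ( a )

[Expr [Expr [Term [Term [Factor a]] - [Factor a]]] & [Term [Factor ( [Expr [Term [Factor a]]] )]]]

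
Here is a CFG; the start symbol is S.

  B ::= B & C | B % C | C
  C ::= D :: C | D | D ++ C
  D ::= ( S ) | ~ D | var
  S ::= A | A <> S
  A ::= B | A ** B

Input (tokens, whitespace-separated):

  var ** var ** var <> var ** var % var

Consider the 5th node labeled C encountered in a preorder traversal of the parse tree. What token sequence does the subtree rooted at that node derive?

var

[S [A [A [A [B [C [D var]]]] ** [B [C [D var]]]] ** [B [C [D var]]]] <> [S [A [A [B [C [D var]]]] ** [B [B [C [D var]]] % [C [D var]]]]]]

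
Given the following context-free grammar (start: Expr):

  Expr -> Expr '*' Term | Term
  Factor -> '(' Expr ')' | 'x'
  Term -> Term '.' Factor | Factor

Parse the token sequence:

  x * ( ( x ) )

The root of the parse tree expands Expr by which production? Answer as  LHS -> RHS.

Expr -> Expr '*' Term

[Expr [Expr [Term [Factor x]]] * [Term [Factor ( [Expr [Term [Factor ( [Expr [Term [Factor x]]] )]]] )]]]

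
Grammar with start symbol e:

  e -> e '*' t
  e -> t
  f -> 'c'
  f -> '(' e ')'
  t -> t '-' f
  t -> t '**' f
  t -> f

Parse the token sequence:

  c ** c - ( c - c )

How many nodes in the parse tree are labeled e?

2

[e [t [t [t [f c]] ** [f c]] - [f ( [e [t [t [f c]] - [f c]]] )]]]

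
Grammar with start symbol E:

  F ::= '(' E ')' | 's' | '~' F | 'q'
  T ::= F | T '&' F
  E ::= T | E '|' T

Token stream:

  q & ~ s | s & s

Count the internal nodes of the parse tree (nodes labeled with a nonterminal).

11

[E [E [T [T [F q]] & [F ~ [F s]]]] | [T [T [F s]] & [F s]]]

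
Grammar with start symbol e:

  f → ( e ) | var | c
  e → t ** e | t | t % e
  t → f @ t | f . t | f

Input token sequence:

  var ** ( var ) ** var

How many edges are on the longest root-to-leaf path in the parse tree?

7

[e [t [f var]] ** [e [t [f ( [e [t [f var]]] )]] ** [e [t [f var]]]]]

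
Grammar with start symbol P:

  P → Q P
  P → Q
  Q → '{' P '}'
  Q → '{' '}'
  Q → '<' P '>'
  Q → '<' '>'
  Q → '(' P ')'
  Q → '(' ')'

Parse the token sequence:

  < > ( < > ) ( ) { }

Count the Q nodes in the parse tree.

5

[P [Q < >] [P [Q ( [P [Q < >]] )] [P [Q ( )] [P [Q { }]]]]]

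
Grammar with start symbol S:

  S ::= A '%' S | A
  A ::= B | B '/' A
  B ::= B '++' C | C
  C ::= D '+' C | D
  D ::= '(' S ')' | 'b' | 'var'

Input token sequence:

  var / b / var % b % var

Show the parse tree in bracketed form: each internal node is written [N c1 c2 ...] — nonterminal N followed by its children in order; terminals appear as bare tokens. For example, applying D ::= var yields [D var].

S
A % S
B / A % S
C / A % S
D / A % S
var / A % S
var / B / A % S
var / C / A % S
var / D / A % S
var / b / A % S
var / b / B % S
var / b / C % S
var / b / D % S
var / b / var % S
var / b / var % A % S
var / b / var % B % S
var / b / var % C % S
var / b / var % D % S
var / b / var % b % S
var / b / var % b % A
var / b / var % b % B
var / b / var % b % C
var / b / var % b % D
var / b / var % b % var

[S [A [B [C [D var]]] / [A [B [C [D b]]] / [A [B [C [D var]]]]]] % [S [A [B [C [D b]]]] % [S [A [B [C [D var]]]]]]]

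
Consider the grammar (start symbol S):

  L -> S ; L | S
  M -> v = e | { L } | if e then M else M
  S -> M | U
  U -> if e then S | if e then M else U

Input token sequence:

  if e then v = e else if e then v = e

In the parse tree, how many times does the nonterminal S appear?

[S [U if e then [M v = e] else [U if e then [S [M v = e]]]]]

2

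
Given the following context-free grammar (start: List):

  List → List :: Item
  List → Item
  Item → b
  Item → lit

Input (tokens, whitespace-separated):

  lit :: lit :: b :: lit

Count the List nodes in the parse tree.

4

[List [List [List [List [Item lit]] :: [Item lit]] :: [Item b]] :: [Item lit]]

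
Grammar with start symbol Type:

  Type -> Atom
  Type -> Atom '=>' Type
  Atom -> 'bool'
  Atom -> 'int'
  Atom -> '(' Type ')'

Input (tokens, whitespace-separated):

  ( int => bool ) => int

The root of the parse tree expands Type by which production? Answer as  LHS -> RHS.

Type -> Atom '=>' Type

[Type [Atom ( [Type [Atom int] => [Type [Atom bool]]] )] => [Type [Atom int]]]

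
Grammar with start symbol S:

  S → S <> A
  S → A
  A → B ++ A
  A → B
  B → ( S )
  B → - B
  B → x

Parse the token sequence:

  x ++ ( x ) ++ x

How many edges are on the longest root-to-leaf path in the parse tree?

7

[S [A [B x] ++ [A [B ( [S [A [B x]]] )] ++ [A [B x]]]]]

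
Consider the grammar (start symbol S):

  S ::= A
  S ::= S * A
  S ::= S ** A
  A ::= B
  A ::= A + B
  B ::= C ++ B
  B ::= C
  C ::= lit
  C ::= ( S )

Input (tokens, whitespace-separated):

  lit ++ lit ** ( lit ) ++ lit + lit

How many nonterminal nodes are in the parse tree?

[S [S [A [B [C lit] ++ [B [C lit]]]]] ** [A [A [B [C ( [S [A [B [C lit]]]] )] ++ [B [C lit]]]] + [B [C lit]]]]

19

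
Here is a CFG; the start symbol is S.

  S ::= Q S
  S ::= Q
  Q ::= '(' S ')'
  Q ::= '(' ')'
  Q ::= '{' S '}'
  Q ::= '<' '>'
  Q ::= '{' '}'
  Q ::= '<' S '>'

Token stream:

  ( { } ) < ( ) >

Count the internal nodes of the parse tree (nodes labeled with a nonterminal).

8

[S [Q ( [S [Q { }]] )] [S [Q < [S [Q ( )]] >]]]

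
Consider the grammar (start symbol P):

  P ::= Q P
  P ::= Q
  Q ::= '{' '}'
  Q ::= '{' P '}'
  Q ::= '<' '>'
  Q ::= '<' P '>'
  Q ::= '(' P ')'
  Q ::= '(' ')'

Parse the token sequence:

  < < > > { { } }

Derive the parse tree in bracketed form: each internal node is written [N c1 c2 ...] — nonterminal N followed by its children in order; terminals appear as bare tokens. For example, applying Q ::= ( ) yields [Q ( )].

P
Q P
< P > P
< Q > P
< < > > P
< < > > Q
< < > > { P }
< < > > { Q }
< < > > { { } }

[P [Q < [P [Q < >]] >] [P [Q { [P [Q { }]] }]]]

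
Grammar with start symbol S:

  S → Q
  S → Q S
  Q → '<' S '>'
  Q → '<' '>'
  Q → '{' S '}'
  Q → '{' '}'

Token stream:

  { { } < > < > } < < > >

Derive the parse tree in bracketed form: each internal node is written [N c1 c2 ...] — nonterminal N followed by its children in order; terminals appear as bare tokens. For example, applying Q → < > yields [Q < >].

[S [Q { [S [Q { }] [S [Q < >] [S [Q < >]]]] }] [S [Q < [S [Q < >]] >]]]

S
Q S
{ S } S
{ Q S } S
{ { } S } S
{ { } Q S } S
{ { } < > S } S
{ { } < > Q } S
{ { } < > < > } S
{ { } < > < > } Q
{ { } < > < > } < S >
{ { } < > < > } < Q >
{ { } < > < > } < < > >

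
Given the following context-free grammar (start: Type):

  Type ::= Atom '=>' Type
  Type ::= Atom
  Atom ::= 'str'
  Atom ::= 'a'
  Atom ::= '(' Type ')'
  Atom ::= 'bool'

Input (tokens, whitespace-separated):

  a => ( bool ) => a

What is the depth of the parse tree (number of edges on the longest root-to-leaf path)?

[Type [Atom a] => [Type [Atom ( [Type [Atom bool]] )] => [Type [Atom a]]]]

5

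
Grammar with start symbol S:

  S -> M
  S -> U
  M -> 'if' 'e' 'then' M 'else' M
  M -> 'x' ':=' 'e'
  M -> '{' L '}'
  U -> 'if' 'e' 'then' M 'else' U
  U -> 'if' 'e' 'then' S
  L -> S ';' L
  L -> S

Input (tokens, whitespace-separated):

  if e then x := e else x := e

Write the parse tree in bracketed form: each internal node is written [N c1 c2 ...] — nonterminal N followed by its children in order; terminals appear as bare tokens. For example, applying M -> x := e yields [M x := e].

[S [M if e then [M x := e] else [M x := e]]]

S
M
if e then M else M
if e then x := e else M
if e then x := e else x := e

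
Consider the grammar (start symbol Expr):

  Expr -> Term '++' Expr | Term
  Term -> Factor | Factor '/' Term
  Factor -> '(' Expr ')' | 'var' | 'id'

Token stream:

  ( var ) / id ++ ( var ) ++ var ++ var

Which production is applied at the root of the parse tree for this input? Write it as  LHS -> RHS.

Expr -> Term '++' Expr

[Expr [Term [Factor ( [Expr [Term [Factor var]]] )] / [Term [Factor id]]] ++ [Expr [Term [Factor ( [Expr [Term [Factor var]]] )]] ++ [Expr [Term [Factor var]] ++ [Expr [Term [Factor var]]]]]]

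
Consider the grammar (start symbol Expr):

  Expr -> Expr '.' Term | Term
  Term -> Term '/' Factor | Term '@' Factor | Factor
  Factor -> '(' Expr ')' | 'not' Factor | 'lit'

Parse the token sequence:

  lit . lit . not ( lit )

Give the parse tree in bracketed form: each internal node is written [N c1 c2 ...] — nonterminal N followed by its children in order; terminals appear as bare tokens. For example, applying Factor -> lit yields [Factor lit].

Expr
Expr . Term
Expr . Term . Term
Term . Term . Term
Factor . Term . Term
lit . Term . Term
lit . Factor . Term
lit . lit . Term
lit . lit . Factor
lit . lit . not Factor
lit . lit . not ( Expr )
lit . lit . not ( Term )
lit . lit . not ( Factor )
lit . lit . not ( lit )

[Expr [Expr [Expr [Term [Factor lit]]] . [Term [Factor lit]]] . [Term [Factor not [Factor ( [Expr [Term [Factor lit]]] )]]]]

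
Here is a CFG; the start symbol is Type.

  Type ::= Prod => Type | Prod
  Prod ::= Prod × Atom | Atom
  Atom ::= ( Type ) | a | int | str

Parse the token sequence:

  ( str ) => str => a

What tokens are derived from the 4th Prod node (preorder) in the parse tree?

a

[Type [Prod [Atom ( [Type [Prod [Atom str]]] )]] => [Type [Prod [Atom str]] => [Type [Prod [Atom a]]]]]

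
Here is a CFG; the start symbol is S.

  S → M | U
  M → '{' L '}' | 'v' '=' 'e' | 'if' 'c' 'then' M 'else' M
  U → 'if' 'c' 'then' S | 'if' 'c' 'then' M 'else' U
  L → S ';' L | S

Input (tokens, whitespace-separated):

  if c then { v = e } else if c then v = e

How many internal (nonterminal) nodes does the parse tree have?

[S [U if c then [M { [L [S [M v = e]]] }] else [U if c then [S [M v = e]]]]]

9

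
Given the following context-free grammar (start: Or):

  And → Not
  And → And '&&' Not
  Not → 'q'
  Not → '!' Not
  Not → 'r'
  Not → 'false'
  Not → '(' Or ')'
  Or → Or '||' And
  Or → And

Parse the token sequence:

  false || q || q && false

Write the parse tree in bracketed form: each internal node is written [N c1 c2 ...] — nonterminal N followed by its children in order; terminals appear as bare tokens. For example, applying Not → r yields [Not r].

[Or [Or [Or [And [Not false]]] || [And [Not q]]] || [And [And [Not q]] && [Not false]]]

Or
Or || And
Or || And || And
And || And || And
Not || And || And
false || And || And
false || Not || And
false || q || And
false || q || And && Not
false || q || Not && Not
false || q || q && Not
false || q || q && false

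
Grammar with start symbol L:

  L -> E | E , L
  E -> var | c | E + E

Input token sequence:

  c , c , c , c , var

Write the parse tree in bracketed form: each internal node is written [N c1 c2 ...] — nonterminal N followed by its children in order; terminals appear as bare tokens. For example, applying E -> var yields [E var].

[L [E c] , [L [E c] , [L [E c] , [L [E c] , [L [E var]]]]]]

L
E , L
c , L
c , E , L
c , c , L
c , c , E , L
c , c , c , L
c , c , c , E , L
c , c , c , c , L
c , c , c , c , E
c , c , c , c , var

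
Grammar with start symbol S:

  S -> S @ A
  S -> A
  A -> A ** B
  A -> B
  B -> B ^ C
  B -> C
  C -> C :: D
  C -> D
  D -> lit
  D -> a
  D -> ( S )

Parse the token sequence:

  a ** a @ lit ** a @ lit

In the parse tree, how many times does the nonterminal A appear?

5

[S [S [S [A [A [B [C [D a]]]] ** [B [C [D a]]]]] @ [A [A [B [C [D lit]]]] ** [B [C [D a]]]]] @ [A [B [C [D lit]]]]]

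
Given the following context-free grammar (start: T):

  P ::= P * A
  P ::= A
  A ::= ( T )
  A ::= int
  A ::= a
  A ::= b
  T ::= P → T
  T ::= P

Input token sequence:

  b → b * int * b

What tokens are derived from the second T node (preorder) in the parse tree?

[T [P [A b]] → [T [P [P [P [A b]] * [A int]] * [A b]]]]

b * int * b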